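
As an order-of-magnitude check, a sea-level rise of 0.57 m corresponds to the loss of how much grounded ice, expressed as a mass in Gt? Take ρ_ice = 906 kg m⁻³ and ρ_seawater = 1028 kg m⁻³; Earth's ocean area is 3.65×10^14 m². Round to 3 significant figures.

Required water volume = Δh × A = 0.57 m × 3.65×10^14 m² = 2.080×10^14 m³.
ρ_w = 1028 kg m⁻³, so the mass of water = 2.080×10^14 m³ × 1028 kg m⁻³ = 2.139×10^17 kg = 2.14×10^5 Gt (and the same mass of ice, by conservation).

≈ 2.14×10^5 Gt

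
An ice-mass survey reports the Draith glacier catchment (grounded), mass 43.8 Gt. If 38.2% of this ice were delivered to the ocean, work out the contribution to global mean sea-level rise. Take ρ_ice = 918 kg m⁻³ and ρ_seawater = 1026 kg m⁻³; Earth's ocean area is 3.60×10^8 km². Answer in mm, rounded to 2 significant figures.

≈ 0.045 mm

Draith: 0.382 × 43.8 Gt = 1.673×10^13 kg; dividing by ρ_w = 1026 kg m⁻³ gives 1.631×10^10 m³ of water.
Spread over 3.60×10^14 m² of ocean, Δh = 1.631×10^10 / 3.60×10^14 = 4.53×10^-5 m = 0.045 mm.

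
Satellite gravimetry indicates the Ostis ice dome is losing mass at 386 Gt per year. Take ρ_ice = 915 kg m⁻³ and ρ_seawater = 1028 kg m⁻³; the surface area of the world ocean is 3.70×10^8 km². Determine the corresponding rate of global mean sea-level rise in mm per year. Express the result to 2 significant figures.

≈ 1.0 mm/yr

ρ_w = 1028 kg m⁻³. Annual water volume added = 386 Gt / ρ_w = 3.860×10^14 kg / 1028 kg m⁻³ = 3.755×10^11 m³.
Δh per year = 3.755×10^11 / 3.70×10^14 = 1.01×10^-3 m = 1.0 mm.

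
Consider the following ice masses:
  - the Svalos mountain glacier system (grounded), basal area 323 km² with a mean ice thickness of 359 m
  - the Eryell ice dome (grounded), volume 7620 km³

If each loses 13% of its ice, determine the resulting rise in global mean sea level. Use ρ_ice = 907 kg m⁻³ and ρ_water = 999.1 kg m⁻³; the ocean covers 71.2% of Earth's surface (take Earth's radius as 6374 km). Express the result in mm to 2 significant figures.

Svalos: ice volume = 323 km² × 359 m = 116.0 km³; 0.13 × 116.0 × (907/999.1) = 13.68 km³ of water.
Eryell: 0.13 × 7620 km³ × (907/999.1) = 899.3 km³ of water.
Total added water ≈ 9.130×10^11 m³ over 3.64×10^14 m² → Δh = 2.51×10^-3 m = 2.5 mm.

≈ 2.5 mm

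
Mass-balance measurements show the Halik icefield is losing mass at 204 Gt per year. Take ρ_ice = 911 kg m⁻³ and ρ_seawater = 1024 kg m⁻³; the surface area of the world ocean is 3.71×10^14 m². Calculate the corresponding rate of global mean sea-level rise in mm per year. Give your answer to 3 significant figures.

≈ 0.537 mm/yr

ρ_w = 1024 kg m⁻³. Annual water volume added = 204 Gt / ρ_w = 2.040×10^14 kg / 1024 kg m⁻³ = 1.992×10^11 m³.
Δh per year = 1.992×10^11 / 3.71×10^14 = 5.37×10^-4 m = 0.537 mm.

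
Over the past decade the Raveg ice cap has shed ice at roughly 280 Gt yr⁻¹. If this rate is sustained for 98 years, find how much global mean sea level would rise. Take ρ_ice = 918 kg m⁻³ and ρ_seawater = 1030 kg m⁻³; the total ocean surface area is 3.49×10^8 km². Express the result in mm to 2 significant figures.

Total mass lost = 280 Gt/yr × 98 yr = 2.744×10^4 Gt = 2.744×10^16 kg.
ρ_w = 1030 kg m⁻³, so water volume = 2.744×10^16 / 1030 = 2.664×10^13 m³.
Δh = 2.664×10^13 / 3.49×10^14 = 0.0763 m = 76 mm.

≈ 76 mm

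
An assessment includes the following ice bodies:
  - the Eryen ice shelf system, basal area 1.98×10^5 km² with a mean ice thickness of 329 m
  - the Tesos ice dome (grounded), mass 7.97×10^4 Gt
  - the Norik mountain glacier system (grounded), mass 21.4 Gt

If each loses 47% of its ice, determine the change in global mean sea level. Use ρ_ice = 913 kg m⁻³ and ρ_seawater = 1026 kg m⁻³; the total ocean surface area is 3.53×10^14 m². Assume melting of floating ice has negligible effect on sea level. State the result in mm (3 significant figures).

≈ 103 mm

The Eryen ice shelf system is floating and already displaces its own weight of water, so its melt adds essentially nothing to sea level.
Tesos: 0.47 × 7.97×10^4 Gt = 3.746×10^16 kg; dividing by ρ_w = 1026 kg m⁻³ gives 3.651×10^13 m³ of water.
Norik: 0.47 × 21.4 Gt = 1.006×10^13 kg; dividing by ρ_w = 1026 kg m⁻³ gives 9.803×10^9 m³ of water.
Total added water ≈ 3.652×10^13 m³ over 3.53×10^14 m² → Δh = 0.103 m = 103 mm.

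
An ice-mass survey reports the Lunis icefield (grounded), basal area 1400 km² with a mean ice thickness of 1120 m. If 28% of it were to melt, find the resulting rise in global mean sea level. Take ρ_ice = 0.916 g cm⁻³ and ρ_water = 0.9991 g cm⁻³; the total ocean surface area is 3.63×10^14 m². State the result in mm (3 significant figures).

Lunis: ice volume = 1400 km² × 1120 m = 1568 km³; 0.28 × 1568 × (916/999.1) = 402.5 km³ of water.
Spread over 3.63×10^14 m² of ocean, Δh = 4.025×10^11 / 3.63×10^14 = 1.11×10^-3 m = 1.11 mm.

≈ 1.11 mm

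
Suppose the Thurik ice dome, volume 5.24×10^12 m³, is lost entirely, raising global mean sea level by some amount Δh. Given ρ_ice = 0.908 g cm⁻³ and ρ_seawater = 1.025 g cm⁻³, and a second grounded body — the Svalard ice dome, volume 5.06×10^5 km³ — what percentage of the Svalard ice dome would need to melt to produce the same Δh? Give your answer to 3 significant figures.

≈ 1.04 %

Equal sea-level rise means equal mass of meltwater, i.e. equal mass of ice lost.
Ice mass of Thurik: 4.758×10^15 kg; ice mass of Svalard: 4.594×10^17 kg.
Fraction required = 4.758×10^15 / 4.594×10^17 = 0.0104 → 1.04 %.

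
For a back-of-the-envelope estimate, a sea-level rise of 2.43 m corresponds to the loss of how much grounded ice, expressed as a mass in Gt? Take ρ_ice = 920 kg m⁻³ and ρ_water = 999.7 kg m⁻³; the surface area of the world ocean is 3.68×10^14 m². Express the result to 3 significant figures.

Required water volume = Δh × A = 2.43 m × 3.68×10^14 m² = 8.942×10^14 m³.
ρ_w = 999.7 kg m⁻³, so the mass of water = 8.942×10^14 m³ × 999.7 kg m⁻³ = 8.940×10^17 kg = 8.94×10^5 Gt (and the same mass of ice, by conservation).

≈ 8.94×10^5 Gt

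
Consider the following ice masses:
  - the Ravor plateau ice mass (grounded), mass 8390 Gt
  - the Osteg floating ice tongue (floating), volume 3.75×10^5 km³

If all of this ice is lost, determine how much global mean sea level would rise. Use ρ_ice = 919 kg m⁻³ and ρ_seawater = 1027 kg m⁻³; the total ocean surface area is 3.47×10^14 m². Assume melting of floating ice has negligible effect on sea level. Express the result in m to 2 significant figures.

≈ 0.024 m

Ravor: 8390 Gt = 8.390×10^15 kg; dividing by ρ_w = 1027 kg m⁻³ gives 8.169×10^12 m³ of water.
The Osteg floating ice tongue is floating and already displaces its own weight of water, so its melt adds essentially nothing to sea level.
Total added water ≈ 8.169×10^12 m³ over 3.47×10^14 m² → Δh = 0.0235 m.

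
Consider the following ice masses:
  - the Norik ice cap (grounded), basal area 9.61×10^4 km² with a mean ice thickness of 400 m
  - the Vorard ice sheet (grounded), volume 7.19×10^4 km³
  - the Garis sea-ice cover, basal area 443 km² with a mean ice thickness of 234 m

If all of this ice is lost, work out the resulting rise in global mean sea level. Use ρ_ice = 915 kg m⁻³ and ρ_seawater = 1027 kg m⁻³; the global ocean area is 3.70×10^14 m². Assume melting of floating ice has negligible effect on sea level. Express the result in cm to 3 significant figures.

≈ 26.6 cm

Norik: ice volume = 9.61×10^4 km² × 400 m = 3.844×10^4 km³; 3.844×10^4 × (915/1027) = 3.425×10^4 km³ of water.
Vorard: 7.19×10^4 km³ × (915/1027) = 6.406×10^4 km³ of water.
The Garis sea-ice cover is floating and already displaces its own weight of water, so its melt adds essentially nothing to sea level.
Total added water ≈ 9.831×10^13 m³ over 3.70×10^14 m² → Δh = 0.266 m = 26.6 cm.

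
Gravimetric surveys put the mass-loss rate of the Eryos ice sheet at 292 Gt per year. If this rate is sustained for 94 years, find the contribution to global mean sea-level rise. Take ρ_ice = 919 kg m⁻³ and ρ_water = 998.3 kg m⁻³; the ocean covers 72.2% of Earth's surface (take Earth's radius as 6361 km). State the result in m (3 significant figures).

Total mass lost = 292 Gt/yr × 94 yr = 2.745×10^4 Gt = 2.745×10^16 kg.
ρ_w = 998.3 kg m⁻³, so water volume = 2.745×10^16 / 998.3 = 2.749×10^13 m³.
Δh = 2.749×10^13 / 3.67×10^14 = 0.0749 m.

≈ 0.0749 m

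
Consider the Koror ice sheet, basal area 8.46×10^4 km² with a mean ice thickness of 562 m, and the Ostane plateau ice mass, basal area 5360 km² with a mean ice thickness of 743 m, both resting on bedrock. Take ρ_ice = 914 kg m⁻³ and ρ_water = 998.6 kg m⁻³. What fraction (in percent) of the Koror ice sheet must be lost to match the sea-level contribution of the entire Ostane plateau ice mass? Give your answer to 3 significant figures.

≈ 8.38 %

Equal sea-level rise means equal mass of meltwater, i.e. equal mass of ice lost.
Ice mass of Ostane: 3.640×10^15 kg; ice mass of Koror: 4.346×10^16 kg.
Fraction required = 3.640×10^15 / 4.346×10^16 = 0.0838 → 8.38 %.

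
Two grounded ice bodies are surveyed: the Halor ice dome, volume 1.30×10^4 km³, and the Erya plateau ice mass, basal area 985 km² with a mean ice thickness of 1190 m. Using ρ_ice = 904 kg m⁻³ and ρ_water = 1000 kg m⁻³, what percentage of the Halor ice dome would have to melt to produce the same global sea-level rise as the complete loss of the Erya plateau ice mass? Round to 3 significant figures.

Equal sea-level rise means equal mass of meltwater, i.e. equal mass of ice lost.
Ice mass of Erya: 1.060×10^15 kg; ice mass of Halor: 1.175×10^16 kg.
Fraction required = 1.060×10^15 / 1.175×10^16 = 0.0902 → 9.02 %.

≈ 9.02 %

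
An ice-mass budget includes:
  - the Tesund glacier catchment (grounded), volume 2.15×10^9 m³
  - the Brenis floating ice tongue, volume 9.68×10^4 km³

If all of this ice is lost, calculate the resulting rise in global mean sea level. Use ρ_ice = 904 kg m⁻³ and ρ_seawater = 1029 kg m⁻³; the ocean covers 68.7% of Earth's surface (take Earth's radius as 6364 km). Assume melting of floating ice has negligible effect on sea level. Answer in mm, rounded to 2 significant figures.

≈ 5.4×10^-3 mm

Tesund: 2.15×10^9 m³ × (904/1029) = 1.889×10^9 m³ of water.
The Brenis floating ice tongue is floating and already displaces its own weight of water, so its melt adds essentially nothing to sea level.
Total added water ≈ 1.889×10^9 m³ over 3.50×10^14 m² → Δh = 5.40×10^-6 m = 5.4×10^-3 mm.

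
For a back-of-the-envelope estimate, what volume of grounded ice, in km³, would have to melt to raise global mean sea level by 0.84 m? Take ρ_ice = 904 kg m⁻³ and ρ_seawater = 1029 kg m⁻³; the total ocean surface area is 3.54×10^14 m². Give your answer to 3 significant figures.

≈ 3.38×10^5 km³

Required water volume = Δh × A = 0.84 m × 3.54×10^14 m² = 2.974×10^14 m³ = 2.974×10^5 km³.
Ice volume = water volume × ρ_w/ρ_ice = 2.974×10^5 × 1029/904 = 3.38×10^5 km³.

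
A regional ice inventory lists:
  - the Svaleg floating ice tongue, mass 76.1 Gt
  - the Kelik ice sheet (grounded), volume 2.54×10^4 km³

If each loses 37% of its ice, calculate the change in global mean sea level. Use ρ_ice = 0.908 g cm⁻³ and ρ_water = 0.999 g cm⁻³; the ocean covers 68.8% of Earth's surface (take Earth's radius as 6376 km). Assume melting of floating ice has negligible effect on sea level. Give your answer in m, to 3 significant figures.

The Svaleg floating ice tongue is floating and already displaces its own weight of water, so its melt adds essentially nothing to sea level.
Kelik: 0.37 × 2.54×10^4 km³ × (908/999) = 8542 km³ of water.
Total added water ≈ 8.542×10^12 m³ over 3.51×10^14 m² → Δh = 0.0243 m.

≈ 0.0243 m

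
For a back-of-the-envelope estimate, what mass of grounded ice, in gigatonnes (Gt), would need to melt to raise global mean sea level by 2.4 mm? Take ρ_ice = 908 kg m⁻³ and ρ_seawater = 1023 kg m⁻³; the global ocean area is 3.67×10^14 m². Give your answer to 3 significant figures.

Required water volume = Δh × A = 0.0024 m × 3.67×10^14 m² = 8.808×10^11 m³.
ρ_w = 1023 kg m⁻³, so the mass of water = 8.808×10^11 m³ × 1023 kg m⁻³ = 9.011×10^14 kg = 901 Gt (and the same mass of ice, by conservation).

≈ 901 Gt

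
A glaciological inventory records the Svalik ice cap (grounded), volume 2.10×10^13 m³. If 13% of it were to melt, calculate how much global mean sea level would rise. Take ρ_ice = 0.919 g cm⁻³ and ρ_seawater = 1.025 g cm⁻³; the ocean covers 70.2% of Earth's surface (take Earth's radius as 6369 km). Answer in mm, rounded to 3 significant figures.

Svalik: 0.13 × 2.10×10^13 m³ × (919/1025) = 2.448×10^12 m³ of water.
Spread over 3.58×10^14 m² of ocean, Δh = 2.448×10^12 / 3.58×10^14 = 6.84×10^-3 m = 6.84 mm.

≈ 6.84 mm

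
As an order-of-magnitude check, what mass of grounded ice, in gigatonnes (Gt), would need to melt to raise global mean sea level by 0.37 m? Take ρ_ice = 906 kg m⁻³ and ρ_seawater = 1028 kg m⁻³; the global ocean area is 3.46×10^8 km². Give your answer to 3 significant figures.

≈ 1.32×10^5 Gt

Required water volume = Δh × A = 0.37 m × 3.46×10^14 m² = 1.280×10^14 m³.
ρ_w = 1028 kg m⁻³, so the mass of water = 1.280×10^14 m³ × 1028 kg m⁻³ = 1.316×10^17 kg = 1.32×10^5 Gt (and the same mass of ice, by conservation).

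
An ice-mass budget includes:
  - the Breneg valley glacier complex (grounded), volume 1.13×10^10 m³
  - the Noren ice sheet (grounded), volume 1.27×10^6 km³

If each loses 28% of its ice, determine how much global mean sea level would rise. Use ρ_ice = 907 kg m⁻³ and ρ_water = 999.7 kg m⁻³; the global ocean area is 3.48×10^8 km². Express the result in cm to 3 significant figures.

Breneg: 0.28 × 1.13×10^10 m³ × (907/999.7) = 2.871×10^9 m³ of water.
Noren: 0.28 × 1.27×10^6 km³ × (907/999.7) = 3.226×10^5 km³ of water.
Total added water ≈ 3.226×10^14 m³ over 3.48×10^14 m² → Δh = 0.927 m = 92.7 cm.

≈ 92.7 cm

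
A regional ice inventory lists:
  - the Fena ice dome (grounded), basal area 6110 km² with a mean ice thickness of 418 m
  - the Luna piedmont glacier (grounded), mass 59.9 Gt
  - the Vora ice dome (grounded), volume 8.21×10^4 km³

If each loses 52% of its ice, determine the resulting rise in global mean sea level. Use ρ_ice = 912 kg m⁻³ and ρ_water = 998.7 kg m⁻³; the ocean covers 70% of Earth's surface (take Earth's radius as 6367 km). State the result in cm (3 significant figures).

≈ 11.3 cm

Fena: ice volume = 6110 km² × 418 m = 2554 km³; 0.52 × 2554 × (912/998.7) = 1213 km³ of water.
Luna: 0.52 × 59.9 Gt = 3.115×10^13 kg; dividing by ρ_w = 998.7 kg m⁻³ gives 3.119×10^10 m³ of water.
Vora: 0.52 × 8.21×10^4 km³ × (912/998.7) = 3.899×10^4 km³ of water.
Total added water ≈ 4.023×10^13 m³ over 3.57×10^14 m² → Δh = 0.113 m = 11.3 cm.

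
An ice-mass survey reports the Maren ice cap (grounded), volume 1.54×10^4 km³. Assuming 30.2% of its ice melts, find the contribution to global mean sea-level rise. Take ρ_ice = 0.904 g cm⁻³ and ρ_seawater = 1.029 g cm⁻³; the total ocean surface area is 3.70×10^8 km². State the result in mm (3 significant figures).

≈ 11.0 mm

Maren: 0.302 × 1.54×10^4 km³ × (904/1029) = 4086 km³ of water.
Spread over 3.70×10^14 m² of ocean, Δh = 4.086×10^12 / 3.70×10^14 = 0.0110 m = 11.0 mm.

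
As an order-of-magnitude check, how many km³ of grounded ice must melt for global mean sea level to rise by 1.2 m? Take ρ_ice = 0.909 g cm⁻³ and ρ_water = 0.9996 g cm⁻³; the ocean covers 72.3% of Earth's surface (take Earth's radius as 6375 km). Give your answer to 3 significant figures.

Required water volume = Δh × A = 1.2 m × 3.69×10^14 m² = 4.431×10^14 m³ = 4.431×10^5 km³.
Ice volume = water volume × ρ_w/ρ_ice = 4.431×10^5 × 999.6/909 = 4.87×10^5 km³.

≈ 4.87×10^5 km³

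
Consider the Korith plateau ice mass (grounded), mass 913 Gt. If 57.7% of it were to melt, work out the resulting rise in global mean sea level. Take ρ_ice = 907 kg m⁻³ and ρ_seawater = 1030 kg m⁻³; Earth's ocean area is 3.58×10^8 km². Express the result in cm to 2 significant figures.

Korith: 0.577 × 913 Gt = 5.268×10^14 kg; dividing by ρ_w = 1030 kg m⁻³ gives 5.115×10^11 m³ of water.
Spread over 3.58×10^14 m² of ocean, Δh = 5.115×10^11 / 3.58×10^14 = 1.43×10^-3 m = 0.14 cm.

≈ 0.14 cm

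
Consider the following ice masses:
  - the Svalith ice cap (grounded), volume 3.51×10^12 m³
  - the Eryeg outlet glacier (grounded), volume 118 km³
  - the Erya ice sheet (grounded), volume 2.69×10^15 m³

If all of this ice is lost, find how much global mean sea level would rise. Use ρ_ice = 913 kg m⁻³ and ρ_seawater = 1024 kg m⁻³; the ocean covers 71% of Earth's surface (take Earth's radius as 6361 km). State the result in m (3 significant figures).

≈ 6.65 m

Svalith: 3.51×10^12 m³ × (913/1024) = 3.130×10^12 m³ of water.
Eryeg: 118 km³ × (913/1024) = 105.2 km³ of water.
Erya: 2.69×10^15 m³ × (913/1024) = 2.398×10^15 m³ of water.
Total added water ≈ 2.402×10^15 m³ over 3.61×10^14 m² → Δh = 6.65 m.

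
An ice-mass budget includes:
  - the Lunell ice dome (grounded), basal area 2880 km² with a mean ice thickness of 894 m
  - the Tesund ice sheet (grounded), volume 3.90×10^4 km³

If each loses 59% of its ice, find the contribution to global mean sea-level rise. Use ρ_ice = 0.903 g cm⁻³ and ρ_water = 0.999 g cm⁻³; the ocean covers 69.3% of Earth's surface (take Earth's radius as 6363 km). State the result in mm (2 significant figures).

Lunell: ice volume = 2880 km² × 894 m = 2575 km³; 0.59 × 2575 × (903/999) = 1373 km³ of water.
Tesund: 0.59 × 3.90×10^4 km³ × (903/999) = 2.080×10^4 km³ of water.
Total added water ≈ 2.217×10^13 m³ over 3.53×10^14 m² → Δh = 0.0629 m = 63 mm.

≈ 63 mm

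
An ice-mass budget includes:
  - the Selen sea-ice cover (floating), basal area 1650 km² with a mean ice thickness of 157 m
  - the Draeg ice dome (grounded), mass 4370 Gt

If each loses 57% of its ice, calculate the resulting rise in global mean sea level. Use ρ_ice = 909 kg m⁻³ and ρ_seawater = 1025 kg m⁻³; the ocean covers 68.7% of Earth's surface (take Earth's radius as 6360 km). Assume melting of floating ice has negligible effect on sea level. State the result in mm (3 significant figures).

The Selen sea-ice cover is floating and already displaces its own weight of water, so its melt adds essentially nothing to sea level.
Draeg: 0.57 × 4370 Gt = 2.491×10^15 kg; dividing by ρ_w = 1025 kg m⁻³ gives 2.430×10^12 m³ of water.
Total added water ≈ 2.430×10^12 m³ over 3.49×10^14 m² → Δh = 6.96×10^-3 m = 6.96 mm.

≈ 6.96 mm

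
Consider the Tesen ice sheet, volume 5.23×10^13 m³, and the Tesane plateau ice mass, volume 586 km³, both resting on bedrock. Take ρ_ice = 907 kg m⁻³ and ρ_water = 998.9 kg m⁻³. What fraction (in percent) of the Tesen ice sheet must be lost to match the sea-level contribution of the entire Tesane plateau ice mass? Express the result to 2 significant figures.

Equal sea-level rise means equal mass of meltwater, i.e. equal mass of ice lost.
Ice mass of Tesane: 5.315×10^14 kg; ice mass of Tesen: 4.744×10^16 kg.
Fraction required = 5.315×10^14 / 4.744×10^16 = 0.0112 → 1.1 %.

≈ 1.1 %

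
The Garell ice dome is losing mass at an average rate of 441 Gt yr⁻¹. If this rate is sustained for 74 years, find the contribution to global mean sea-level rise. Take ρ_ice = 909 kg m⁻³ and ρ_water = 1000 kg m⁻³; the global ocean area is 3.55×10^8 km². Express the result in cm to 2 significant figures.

≈ 9.2 cm

Total mass lost = 441 Gt/yr × 74 yr = 3.263×10^4 Gt = 3.263×10^16 kg.
ρ_w = 1000 kg m⁻³, so water volume = 3.263×10^16 / 1000 = 3.263×10^13 m³.
Δh = 3.263×10^13 / 3.55×10^14 = 0.0919 m = 9.2 cm.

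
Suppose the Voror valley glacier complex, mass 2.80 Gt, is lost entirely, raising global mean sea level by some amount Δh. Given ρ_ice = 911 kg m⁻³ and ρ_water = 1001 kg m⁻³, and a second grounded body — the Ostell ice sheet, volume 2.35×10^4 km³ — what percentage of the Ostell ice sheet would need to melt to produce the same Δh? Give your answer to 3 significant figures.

Equal sea-level rise means equal mass of meltwater, i.e. equal mass of ice lost.
Ice mass of Voror: 2.800×10^12 kg; ice mass of Ostell: 2.141×10^16 kg.
Fraction required = 2.800×10^12 / 2.141×10^16 = 1.31×10^-4 → 0.0131 %.

≈ 0.0131 %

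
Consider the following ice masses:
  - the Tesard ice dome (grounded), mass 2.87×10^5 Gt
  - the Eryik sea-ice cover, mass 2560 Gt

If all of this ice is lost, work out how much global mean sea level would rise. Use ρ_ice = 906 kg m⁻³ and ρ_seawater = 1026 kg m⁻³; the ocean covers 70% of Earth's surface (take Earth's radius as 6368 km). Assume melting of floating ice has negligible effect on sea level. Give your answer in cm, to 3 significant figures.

Tesard: 2.87×10^5 Gt = 2.870×10^17 kg; dividing by ρ_w = 1026 kg m⁻³ gives 2.797×10^14 m³ of water.
The Eryik sea-ice cover is floating and already displaces its own weight of water, so its melt adds essentially nothing to sea level.
Total added water ≈ 2.797×10^14 m³ over 3.57×10^14 m² → Δh = 0.784 m = 78.4 cm.

≈ 78.4 cm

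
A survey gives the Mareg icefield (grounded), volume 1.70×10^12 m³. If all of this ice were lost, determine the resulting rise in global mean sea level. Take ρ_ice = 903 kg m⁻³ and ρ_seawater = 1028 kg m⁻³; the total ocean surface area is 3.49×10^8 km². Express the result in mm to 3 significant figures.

≈ 4.28 mm

Mareg: 1.70×10^12 m³ × (903/1028) = 1.493×10^12 m³ of water.
Spread over 3.49×10^14 m² of ocean, Δh = 1.493×10^12 / 3.49×10^14 = 4.28×10^-3 m = 4.28 mm.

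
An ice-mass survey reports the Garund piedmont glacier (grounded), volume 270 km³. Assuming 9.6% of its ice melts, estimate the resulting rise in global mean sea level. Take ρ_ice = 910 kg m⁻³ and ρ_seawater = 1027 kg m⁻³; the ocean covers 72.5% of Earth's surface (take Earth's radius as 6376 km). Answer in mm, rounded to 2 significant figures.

Garund: 0.096 × 270 km³ × (910/1027) = 22.97 km³ of water.
Spread over 3.70×10^14 m² of ocean, Δh = 2.297×10^10 / 3.70×10^14 = 6.20×10^-5 m = 0.062 mm.

≈ 0.062 mm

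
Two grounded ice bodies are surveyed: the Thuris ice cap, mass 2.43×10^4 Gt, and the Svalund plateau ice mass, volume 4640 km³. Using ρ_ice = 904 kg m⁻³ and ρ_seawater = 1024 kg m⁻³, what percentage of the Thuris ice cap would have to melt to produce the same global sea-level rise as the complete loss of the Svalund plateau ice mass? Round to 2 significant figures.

≈ 17 %

Equal sea-level rise means equal mass of meltwater, i.e. equal mass of ice lost.
Ice mass of Svalund: 4.195×10^15 kg; ice mass of Thuris: 2.430×10^16 kg.
Fraction required = 4.195×10^15 / 2.430×10^16 = 0.173 → 17 %.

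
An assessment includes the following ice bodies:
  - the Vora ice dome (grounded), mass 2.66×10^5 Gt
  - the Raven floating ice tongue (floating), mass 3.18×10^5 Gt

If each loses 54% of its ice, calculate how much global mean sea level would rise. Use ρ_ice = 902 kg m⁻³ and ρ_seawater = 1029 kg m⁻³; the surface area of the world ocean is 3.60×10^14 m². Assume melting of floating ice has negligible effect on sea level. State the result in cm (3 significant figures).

≈ 38.8 cm

Vora: 0.54 × 2.66×10^5 Gt = 1.436×10^17 kg; dividing by ρ_w = 1029 kg m⁻³ gives 1.396×10^14 m³ of water.
The Raven floating ice tongue is floating and already displaces its own weight of water, so its melt adds essentially nothing to sea level.
Total added water ≈ 1.396×10^14 m³ over 3.60×10^14 m² → Δh = 0.388 m = 38.8 cm.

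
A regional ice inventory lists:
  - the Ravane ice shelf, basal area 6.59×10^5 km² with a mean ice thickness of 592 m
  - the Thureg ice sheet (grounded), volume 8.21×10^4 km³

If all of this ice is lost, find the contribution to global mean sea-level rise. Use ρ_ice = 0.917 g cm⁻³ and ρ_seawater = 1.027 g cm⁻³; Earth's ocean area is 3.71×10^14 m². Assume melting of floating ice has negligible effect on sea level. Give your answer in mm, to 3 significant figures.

The Ravane ice shelf is floating and already displaces its own weight of water, so its melt adds essentially nothing to sea level.
Thureg: 8.21×10^4 km³ × (917/1027) = 7.331×10^4 km³ of water.
Total added water ≈ 7.331×10^13 m³ over 3.71×10^14 m² → Δh = 0.198 m = 198 mm.

≈ 198 mm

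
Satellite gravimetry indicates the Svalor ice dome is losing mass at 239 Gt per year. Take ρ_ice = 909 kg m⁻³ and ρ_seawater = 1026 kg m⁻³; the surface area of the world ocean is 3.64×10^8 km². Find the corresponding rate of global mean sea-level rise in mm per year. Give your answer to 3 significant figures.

≈ 0.640 mm/yr

ρ_w = 1026 kg m⁻³. Annual water volume added = 239 Gt / ρ_w = 2.390×10^14 kg / 1026 kg m⁻³ = 2.329×10^11 m³.
Δh per year = 2.329×10^11 / 3.64×10^14 = 6.40×10^-4 m = 0.640 mm.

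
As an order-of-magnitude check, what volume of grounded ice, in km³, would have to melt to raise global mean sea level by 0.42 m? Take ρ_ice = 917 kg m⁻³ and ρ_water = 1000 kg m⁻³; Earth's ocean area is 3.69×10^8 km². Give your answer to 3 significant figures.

≈ 1.69×10^5 km³

Required water volume = Δh × A = 0.42 m × 3.69×10^14 m² = 1.550×10^14 m³ = 1.550×10^5 km³.
Ice volume = water volume × ρ_w/ρ_ice = 1.550×10^5 × 1000/917 = 1.69×10^5 km³.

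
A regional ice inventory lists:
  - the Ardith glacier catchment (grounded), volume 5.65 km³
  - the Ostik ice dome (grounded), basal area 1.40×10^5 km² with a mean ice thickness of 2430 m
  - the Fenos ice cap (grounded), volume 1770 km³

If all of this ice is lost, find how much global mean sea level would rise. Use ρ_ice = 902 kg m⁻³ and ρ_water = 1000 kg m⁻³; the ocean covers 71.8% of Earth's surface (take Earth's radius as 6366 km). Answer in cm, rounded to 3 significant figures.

≈ 84.4 cm

Ardith: 5.65 km³ × (902/1000) = 5.096 km³ of water.
Ostik: ice volume = 1.40×10^5 km² × 2430 m = 3.402×10^5 km³; 3.402×10^5 × (902/1000) = 3.069×10^5 km³ of water.
Fenos: 1770 km³ × (902/1000) = 1597 km³ of water.
Total added water ≈ 3.085×10^14 m³ over 3.66×10^14 m² → Δh = 0.844 m = 84.4 cm.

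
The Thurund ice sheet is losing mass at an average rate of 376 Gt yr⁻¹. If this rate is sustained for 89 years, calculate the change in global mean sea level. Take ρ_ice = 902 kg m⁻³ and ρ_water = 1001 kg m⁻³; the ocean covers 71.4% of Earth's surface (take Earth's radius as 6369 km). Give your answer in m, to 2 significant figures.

Total mass lost = 376 Gt/yr × 89 yr = 3.346×10^4 Gt = 3.346×10^16 kg.
ρ_w = 1001 kg m⁻³, so water volume = 3.346×10^16 / 1001 = 3.343×10^13 m³.
Δh = 3.343×10^13 / 3.64×10^14 = 0.0919 m.

≈ 0.092 m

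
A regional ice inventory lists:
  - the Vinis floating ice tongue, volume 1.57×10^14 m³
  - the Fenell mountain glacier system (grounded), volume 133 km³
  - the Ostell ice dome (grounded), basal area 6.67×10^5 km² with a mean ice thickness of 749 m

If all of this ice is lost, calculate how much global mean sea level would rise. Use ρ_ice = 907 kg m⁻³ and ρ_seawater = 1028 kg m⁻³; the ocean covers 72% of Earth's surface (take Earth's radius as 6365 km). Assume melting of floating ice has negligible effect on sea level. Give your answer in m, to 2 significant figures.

≈ 1.2 m

The Vinis floating ice tongue is floating and already displaces its own weight of water, so its melt adds essentially nothing to sea level.
Fenell: 133 km³ × (907/1028) = 117.3 km³ of water.
Ostell: ice volume = 6.67×10^5 km² × 749 m = 4.996×10^5 km³; 4.996×10^5 × (907/1028) = 4.408×10^5 km³ of water.
Total added water ≈ 4.409×10^14 m³ over 3.67×10^14 m² → Δh = 1.20 m.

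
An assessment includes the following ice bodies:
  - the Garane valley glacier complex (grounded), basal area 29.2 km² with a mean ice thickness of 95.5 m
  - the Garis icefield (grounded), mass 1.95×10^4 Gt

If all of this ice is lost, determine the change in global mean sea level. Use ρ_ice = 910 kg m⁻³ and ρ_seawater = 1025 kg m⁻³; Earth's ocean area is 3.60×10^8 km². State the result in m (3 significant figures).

Garane: ice volume = 29.2 km² × 95.5 m = 2.789 km³; 2.789 × (910/1025) = 2.476 km³ of water.
Garis: 1.95×10^4 Gt = 1.950×10^16 kg; dividing by ρ_w = 1025 kg m⁻³ gives 1.902×10^13 m³ of water.
Total added water ≈ 1.903×10^13 m³ over 3.60×10^14 m² → Δh = 0.0529 m.

≈ 0.0529 m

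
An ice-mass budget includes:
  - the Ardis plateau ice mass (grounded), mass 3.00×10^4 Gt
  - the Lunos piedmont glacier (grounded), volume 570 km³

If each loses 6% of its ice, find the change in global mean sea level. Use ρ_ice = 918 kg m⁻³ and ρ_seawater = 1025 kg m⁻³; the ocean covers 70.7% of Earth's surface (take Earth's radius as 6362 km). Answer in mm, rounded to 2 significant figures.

≈ 5.0 mm

Ardis: 0.06 × 3.00×10^4 Gt = 1.800×10^15 kg; dividing by ρ_w = 1025 kg m⁻³ gives 1.756×10^12 m³ of water.
Lunos: 0.06 × 570 km³ × (918/1025) = 30.63 km³ of water.
Total added water ≈ 1.787×10^12 m³ over 3.60×10^14 m² → Δh = 4.97×10^-3 m = 5.0 mm.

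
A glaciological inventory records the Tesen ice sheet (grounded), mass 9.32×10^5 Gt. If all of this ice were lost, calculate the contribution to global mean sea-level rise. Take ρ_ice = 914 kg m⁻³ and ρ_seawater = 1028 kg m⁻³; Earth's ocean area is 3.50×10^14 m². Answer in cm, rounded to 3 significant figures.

≈ 259 cm

Tesen: 9.32×10^5 Gt = 9.320×10^17 kg; dividing by ρ_w = 1028 kg m⁻³ gives 9.066×10^14 m³ of water.
Spread over 3.50×10^14 m² of ocean, Δh = 9.066×10^14 / 3.50×10^14 = 2.59 m = 259 cm.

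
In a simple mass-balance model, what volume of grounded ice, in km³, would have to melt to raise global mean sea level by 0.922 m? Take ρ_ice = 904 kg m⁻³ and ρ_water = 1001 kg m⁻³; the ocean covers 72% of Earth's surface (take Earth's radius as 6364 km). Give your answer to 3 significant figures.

Required water volume = Δh × A = 0.922 m × 3.66×10^14 m² = 3.379×10^14 m³ = 3.379×10^5 km³.
Ice volume = water volume × ρ_w/ρ_ice = 3.379×10^5 × 1001/904 = 3.74×10^5 km³.

≈ 3.74×10^5 km³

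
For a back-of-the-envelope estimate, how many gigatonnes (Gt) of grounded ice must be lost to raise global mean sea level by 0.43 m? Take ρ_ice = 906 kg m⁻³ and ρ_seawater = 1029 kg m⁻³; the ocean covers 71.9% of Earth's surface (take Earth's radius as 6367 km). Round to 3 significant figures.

≈ 1.62×10^5 Gt

Required water volume = Δh × A = 0.43 m × 3.66×10^14 m² = 1.575×10^14 m³.
ρ_w = 1029 kg m⁻³, so the mass of water = 1.575×10^14 m³ × 1029 kg m⁻³ = 1.621×10^17 kg = 1.62×10^5 Gt (and the same mass of ice, by conservation).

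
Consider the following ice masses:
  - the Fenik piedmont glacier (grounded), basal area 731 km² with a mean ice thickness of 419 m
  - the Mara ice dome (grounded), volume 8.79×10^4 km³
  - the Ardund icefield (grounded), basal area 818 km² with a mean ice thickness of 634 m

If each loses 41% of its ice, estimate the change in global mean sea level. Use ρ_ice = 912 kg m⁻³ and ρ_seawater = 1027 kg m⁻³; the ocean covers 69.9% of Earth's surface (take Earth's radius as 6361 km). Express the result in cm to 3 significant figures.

Fenik: ice volume = 731 km² × 419 m = 306.3 km³; 0.41 × 306.3 × (912/1027) = 111.5 km³ of water.
Mara: 0.41 × 8.79×10^4 km³ × (912/1027) = 3.200×10^4 km³ of water.
Ardund: ice volume = 818 km² × 634 m = 518.6 km³; 0.41 × 518.6 × (912/1027) = 188.8 km³ of water.
Total added water ≈ 3.230×10^13 m³ over 3.55×10^14 m² → Δh = 0.0909 m = 9.09 cm.

≈ 9.09 cm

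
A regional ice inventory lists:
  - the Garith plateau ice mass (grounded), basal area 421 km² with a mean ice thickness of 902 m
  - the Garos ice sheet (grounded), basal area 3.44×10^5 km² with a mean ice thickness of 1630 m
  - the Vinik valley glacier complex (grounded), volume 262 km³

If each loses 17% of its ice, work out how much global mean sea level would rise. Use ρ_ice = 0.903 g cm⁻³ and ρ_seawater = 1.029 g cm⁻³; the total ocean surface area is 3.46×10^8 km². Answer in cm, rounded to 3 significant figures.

Garith: ice volume = 421 km² × 902 m = 379.7 km³; 0.17 × 379.7 × (903/1029) = 56.65 km³ of water.
Garos: ice volume = 3.44×10^5 km² × 1630 m = 5.607×10^5 km³; 0.17 × 5.607×10^5 × (903/1029) = 8.365×10^4 km³ of water.
Vinik: 0.17 × 262 km³ × (903/1029) = 39.09 km³ of water.
Total added water ≈ 8.375×10^13 m³ over 3.46×10^14 m² → Δh = 0.242 m = 24.2 cm.

≈ 24.2 cm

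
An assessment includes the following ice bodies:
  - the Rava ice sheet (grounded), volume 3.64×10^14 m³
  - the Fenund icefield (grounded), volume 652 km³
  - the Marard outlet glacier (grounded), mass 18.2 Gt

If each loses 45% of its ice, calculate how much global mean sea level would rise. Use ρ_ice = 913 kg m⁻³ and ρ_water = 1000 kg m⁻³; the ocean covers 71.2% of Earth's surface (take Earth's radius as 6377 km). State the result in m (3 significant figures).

≈ 0.412 m

Rava: 0.45 × 3.64×10^14 m³ × (913/1000) = 1.495×10^14 m³ of water.
Fenund: 0.45 × 652 km³ × (913/1000) = 267.9 km³ of water.
Marard: 0.45 × 18.2 Gt = 8.190×10^12 kg; dividing by ρ_w = 1000 kg m⁻³ gives 8.190×10^9 m³ of water.
Total added water ≈ 1.498×10^14 m³ over 3.64×10^14 m² → Δh = 0.412 m.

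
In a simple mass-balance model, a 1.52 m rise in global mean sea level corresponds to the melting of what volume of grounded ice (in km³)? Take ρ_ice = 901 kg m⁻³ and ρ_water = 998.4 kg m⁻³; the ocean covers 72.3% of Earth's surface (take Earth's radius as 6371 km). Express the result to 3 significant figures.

≈ 6.21×10^5 km³

Required water volume = Δh × A = 1.52 m × 3.69×10^14 m² = 5.605×10^14 m³ = 5.605×10^5 km³.
Ice volume = water volume × ρ_w/ρ_ice = 5.605×10^5 × 998.4/901 = 6.21×10^5 km³.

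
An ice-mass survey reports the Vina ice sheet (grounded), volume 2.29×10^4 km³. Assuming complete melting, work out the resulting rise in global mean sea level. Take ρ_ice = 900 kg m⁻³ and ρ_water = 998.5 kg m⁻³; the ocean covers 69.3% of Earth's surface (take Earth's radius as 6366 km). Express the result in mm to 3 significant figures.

Vina: 2.29×10^4 km³ × (900/998.5) = 2.064×10^4 km³ of water.
Spread over 3.53×10^14 m² of ocean, Δh = 2.064×10^13 / 3.53×10^14 = 0.0585 m = 58.5 mm.

≈ 58.5 mm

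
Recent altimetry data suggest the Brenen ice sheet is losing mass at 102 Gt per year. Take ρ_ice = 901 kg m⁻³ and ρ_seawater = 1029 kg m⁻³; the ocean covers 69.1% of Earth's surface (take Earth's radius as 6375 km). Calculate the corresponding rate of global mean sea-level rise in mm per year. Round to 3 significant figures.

≈ 0.281 mm/yr

ρ_w = 1029 kg m⁻³. Annual water volume added = 102 Gt / ρ_w = 1.020×10^14 kg / 1029 kg m⁻³ = 9.913×10^10 m³.
Δh per year = 9.913×10^10 / 3.53×10^14 = 2.81×10^-4 m = 0.281 mm.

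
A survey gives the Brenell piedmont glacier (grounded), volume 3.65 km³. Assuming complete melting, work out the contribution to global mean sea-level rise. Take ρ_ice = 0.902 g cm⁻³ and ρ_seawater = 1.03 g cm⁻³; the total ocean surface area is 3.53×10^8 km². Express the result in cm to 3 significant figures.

≈ 9.05×10^-4 cm

Brenell: 3.65 km³ × (902/1030) = 3.196 km³ of water.
Spread over 3.53×10^14 m² of ocean, Δh = 3.196×10^9 / 3.53×10^14 = 9.05×10^-6 m = 9.05×10^-4 cm.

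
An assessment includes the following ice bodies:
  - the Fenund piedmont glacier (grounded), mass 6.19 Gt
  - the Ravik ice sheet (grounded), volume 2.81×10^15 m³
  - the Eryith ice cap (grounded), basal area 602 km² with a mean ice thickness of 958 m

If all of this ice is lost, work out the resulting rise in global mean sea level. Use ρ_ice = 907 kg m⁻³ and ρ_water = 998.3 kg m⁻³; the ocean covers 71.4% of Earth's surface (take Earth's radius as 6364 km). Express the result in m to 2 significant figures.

≈ 7.0 m

Fenund: 6.19 Gt = 6.190×10^12 kg; dividing by ρ_w = 998.3 kg m⁻³ gives 6.201×10^9 m³ of water.
Ravik: 2.81×10^15 m³ × (907/998.3) = 2.553×10^15 m³ of water.
Eryith: ice volume = 602 km² × 958 m = 576.7 km³; 576.7 × (907/998.3) = 524.0 km³ of water.
Total added water ≈ 2.554×10^15 m³ over 3.63×10^14 m² → Δh = 7.03 m.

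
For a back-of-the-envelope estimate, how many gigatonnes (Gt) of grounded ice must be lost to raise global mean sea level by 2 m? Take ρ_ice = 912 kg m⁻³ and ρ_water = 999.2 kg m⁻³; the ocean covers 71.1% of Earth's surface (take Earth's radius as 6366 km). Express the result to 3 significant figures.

Required water volume = Δh × A = 2 m × 3.62×10^14 m² = 7.242×10^14 m³.
ρ_w = 999.2 kg m⁻³, so the mass of water = 7.242×10^14 m³ × 999.2 kg m⁻³ = 7.236×10^17 kg = 7.24×10^5 Gt (and the same mass of ice, by conservation).

≈ 7.24×10^5 Gt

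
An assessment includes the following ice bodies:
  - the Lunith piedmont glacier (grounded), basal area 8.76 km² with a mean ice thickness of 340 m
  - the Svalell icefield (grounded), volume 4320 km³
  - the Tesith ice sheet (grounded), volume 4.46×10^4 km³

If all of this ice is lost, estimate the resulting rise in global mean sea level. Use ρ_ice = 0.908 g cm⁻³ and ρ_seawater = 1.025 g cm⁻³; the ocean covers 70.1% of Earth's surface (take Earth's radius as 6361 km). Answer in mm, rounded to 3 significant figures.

Lunith: ice volume = 8.76 km² × 340 m = 2.978 km³; 2.978 × (908/1025) = 2.638 km³ of water.
Svalell: 4320 km³ × (908/1025) = 3827 km³ of water.
Tesith: 4.46×10^4 km³ × (908/1025) = 3.951×10^4 km³ of water.
Total added water ≈ 4.334×10^13 m³ over 3.56×10^14 m² → Δh = 0.122 m = 122 mm.

≈ 122 mm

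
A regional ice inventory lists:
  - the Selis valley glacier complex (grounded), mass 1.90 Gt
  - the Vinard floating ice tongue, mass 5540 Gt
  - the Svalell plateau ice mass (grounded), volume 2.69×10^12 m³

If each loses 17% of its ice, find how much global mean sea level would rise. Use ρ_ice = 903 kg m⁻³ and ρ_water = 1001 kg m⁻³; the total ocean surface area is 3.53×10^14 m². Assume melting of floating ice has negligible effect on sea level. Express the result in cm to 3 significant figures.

Selis: 0.17 × 1.90 Gt = 3.230×10^11 kg; dividing by ρ_w = 1001 kg m⁻³ gives 3.227×10^8 m³ of water.
The Vinard floating ice tongue is floating and already displaces its own weight of water, so its melt adds essentially nothing to sea level.
Svalell: 0.17 × 2.69×10^12 m³ × (903/1001) = 4.125×10^11 m³ of water.
Total added water ≈ 4.129×10^11 m³ over 3.53×10^14 m² → Δh = 1.17×10^-3 m = 0.117 cm.

≈ 0.117 cm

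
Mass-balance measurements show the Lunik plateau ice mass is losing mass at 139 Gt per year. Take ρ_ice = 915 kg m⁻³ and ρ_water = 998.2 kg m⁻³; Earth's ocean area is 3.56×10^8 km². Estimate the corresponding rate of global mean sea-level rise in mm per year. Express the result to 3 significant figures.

≈ 0.391 mm/yr

ρ_w = 998.2 kg m⁻³. Annual water volume added = 139 Gt / ρ_w = 1.390×10^14 kg / 998.2 kg m⁻³ = 1.393×10^11 m³.
Δh per year = 1.393×10^11 / 3.56×10^14 = 3.91×10^-4 m = 0.391 mm.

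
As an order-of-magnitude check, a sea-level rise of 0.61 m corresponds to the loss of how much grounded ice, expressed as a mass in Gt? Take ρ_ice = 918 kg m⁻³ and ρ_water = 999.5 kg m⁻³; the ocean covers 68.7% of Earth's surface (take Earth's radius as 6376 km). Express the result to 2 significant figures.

≈ 2.1×10^5 Gt

Required water volume = Δh × A = 0.61 m × 3.51×10^14 m² = 2.141×10^14 m³.
ρ_w = 999.5 kg m⁻³, so the mass of water = 2.141×10^14 m³ × 999.5 kg m⁻³ = 2.140×10^17 kg = 2.1×10^5 Gt (and the same mass of ice, by conservation).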